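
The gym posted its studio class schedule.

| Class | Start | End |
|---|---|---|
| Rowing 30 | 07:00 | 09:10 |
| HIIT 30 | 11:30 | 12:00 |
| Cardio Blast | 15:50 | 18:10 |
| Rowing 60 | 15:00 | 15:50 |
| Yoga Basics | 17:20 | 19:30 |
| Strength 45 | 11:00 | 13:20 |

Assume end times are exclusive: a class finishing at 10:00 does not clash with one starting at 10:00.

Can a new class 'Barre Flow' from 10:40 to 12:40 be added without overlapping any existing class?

Rowing 30: ends 09:10 at or before Barre Flow starts 10:40 → clear.
Strength 45: starts 11:00 before Barre Flow ends 12:40, and ends 13:20 after Barre Flow starts 10:40 → overlap.
HIIT 30: starts 11:30 before Barre Flow ends 12:40, and ends 12:00 after Barre Flow starts 10:40 → overlap.
Rowing 60: starts 15:00 at or after Barre Flow ends 12:40 → clear.
Cardio Blast: starts 15:50 at or after Barre Flow ends 12:40 → clear.
Yoga Basics: starts 17:20 at or after Barre Flow ends 12:40 → clear.
Barre Flow overlaps Strength 45, HIIT 30.

No — it overlaps HIIT 30, Strength 45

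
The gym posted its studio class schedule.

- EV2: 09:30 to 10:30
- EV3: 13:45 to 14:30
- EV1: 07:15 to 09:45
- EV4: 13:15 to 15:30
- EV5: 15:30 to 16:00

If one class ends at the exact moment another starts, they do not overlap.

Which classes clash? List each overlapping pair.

EV1 & EV2, EV3 & EV4

Sorted by start: EV1, EV2, EV4, EV3, EV5.
EV2 starts before EV1 ends → EV1 and EV2 overlap.
EV4 starts after EV1 ends, so nothing later overlaps EV1 either.
EV4 starts after EV2 ends, so nothing later overlaps EV2 either.
EV3 starts before EV4 ends → EV4 and EV3 overlap.
EV5 starts exactly when EV4 ends (back-to-back, no overlap).
EV5 starts after EV3 ends.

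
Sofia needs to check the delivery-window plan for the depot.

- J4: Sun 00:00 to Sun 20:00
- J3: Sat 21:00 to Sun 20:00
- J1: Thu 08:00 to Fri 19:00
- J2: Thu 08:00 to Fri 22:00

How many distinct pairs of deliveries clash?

Check each pair: they overlap iff neither finishes before the other starts.
Sorted by start: J1, J2, J3, J4.
J2 starts before J1 ends → J1 and J2 overlap.
J3 starts after J1 ends, so J1 has no further overlaps.
J3 starts after J2 ends, so J2 has no further overlaps.
J4 starts before J3 ends → J3 and J4 overlap.
Overlapping pairs: J1 & J2, J3 & J4 — 2 in total.

2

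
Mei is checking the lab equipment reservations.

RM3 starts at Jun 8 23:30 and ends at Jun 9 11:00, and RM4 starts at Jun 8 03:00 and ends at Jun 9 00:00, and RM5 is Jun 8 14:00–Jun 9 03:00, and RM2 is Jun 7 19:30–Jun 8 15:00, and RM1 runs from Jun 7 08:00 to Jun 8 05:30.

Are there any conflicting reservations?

Yes

Sorted by start: RM1, RM2, RM4, RM5, RM3.
RM2 starts before RM1 ends → RM1 and RM2 overlap.
That's a conflict, so the schedule is not conflict-free.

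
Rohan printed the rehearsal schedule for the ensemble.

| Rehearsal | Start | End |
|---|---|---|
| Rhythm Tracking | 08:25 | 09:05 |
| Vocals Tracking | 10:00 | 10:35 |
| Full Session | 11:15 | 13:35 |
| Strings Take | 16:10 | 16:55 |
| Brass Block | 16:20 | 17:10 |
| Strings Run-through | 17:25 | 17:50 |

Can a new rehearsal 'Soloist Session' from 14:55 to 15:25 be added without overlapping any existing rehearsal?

Rhythm Tracking: ends 09:05 at or before Soloist Session starts 14:55 → clear.
Vocals Tracking: ends 10:35 at or before Soloist Session starts 14:55 → clear.
Full Session: ends 13:35 at or before Soloist Session starts 14:55 → clear.
Strings Take: starts 16:10 at or after Soloist Session ends 15:25 → clear.
Brass Block: starts 16:20 at or after Soloist Session ends 15:25 → clear.
Strings Run-through: starts 17:25 at or after Soloist Session ends 15:25 → clear.

Yes — the slot is free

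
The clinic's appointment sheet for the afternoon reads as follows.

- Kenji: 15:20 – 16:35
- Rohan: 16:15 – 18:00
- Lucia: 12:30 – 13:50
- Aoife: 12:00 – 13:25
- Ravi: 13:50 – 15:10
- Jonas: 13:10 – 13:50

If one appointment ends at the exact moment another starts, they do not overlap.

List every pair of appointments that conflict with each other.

Aoife & Jonas, Aoife & Lucia, Jonas & Lucia, Kenji & Rohan

Two intervals overlap when each starts before the other ends.
Sorted by start: Aoife, Lucia, Jonas, Ravi, Kenji, Rohan.
Lucia starts before Aoife ends → Aoife and Lucia overlap.
Jonas starts before Aoife ends → Aoife and Jonas overlap.
Ravi starts after Aoife ends — done with Aoife.
Jonas starts before Lucia ends → Lucia and Jonas overlap.
Ravi starts exactly when Lucia ends (back-to-back, no overlap) — done with Lucia.
Ravi starts exactly when Jonas ends (back-to-back, no overlap) — done with Jonas.
Kenji starts after Ravi ends — done with Ravi.
Rohan starts before Kenji ends → Kenji and Rohan overlap.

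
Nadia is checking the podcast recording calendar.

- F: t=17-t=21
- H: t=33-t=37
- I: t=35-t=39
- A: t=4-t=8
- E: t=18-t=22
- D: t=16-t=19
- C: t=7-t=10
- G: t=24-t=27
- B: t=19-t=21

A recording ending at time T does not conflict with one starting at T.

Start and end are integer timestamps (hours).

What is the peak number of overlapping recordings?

Walk through starts and ends in time order (an end at T is processed before a start at T):
t=4 start A → 1
t=7 start C → 2
t=8 end A → 1
t=10 end C → 0
t=16 start D → 1
t=17 start F → 2
t=18 start E → 3
t=19 end D → 2
t=19 start B → 3
t=21 end B → 2
t=21 end F → 1
t=22 end E → 0
t=24 start G → 1
t=27 end G → 0
t=33 start H → 1
t=35 start I → 2
t=37 end H → 1
t=39 end I → 0
Peak is 3, at t=18 (D, E, F).

3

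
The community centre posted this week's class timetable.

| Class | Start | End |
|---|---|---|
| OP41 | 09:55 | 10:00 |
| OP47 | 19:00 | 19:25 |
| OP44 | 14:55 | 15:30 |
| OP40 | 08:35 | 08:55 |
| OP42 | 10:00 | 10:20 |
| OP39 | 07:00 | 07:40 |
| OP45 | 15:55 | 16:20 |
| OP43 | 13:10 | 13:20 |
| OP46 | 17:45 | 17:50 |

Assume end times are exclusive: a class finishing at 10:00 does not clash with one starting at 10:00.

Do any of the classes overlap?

No

Sorted by start: OP39, OP40, OP41, OP42, OP43, OP44, OP45, OP46, OP47.
OP40 starts after OP39 ends, so nothing later overlaps OP39 either.
OP41 starts after OP40 ends, so nothing later overlaps OP40 either.
OP42 starts exactly when OP41 ends (back-to-back, no overlap), so nothing later overlaps OP41 either.
OP43 starts after OP42 ends, so nothing later overlaps OP42 either.
OP44 starts after OP43 ends, so nothing later overlaps OP43 either.
OP45 starts after OP44 ends, so nothing later overlaps OP44 either.
OP46 starts after OP45 ends, so nothing later overlaps OP45 either.
OP47 starts after OP46 ends.
Every pair is clear; the schedule has no overlaps.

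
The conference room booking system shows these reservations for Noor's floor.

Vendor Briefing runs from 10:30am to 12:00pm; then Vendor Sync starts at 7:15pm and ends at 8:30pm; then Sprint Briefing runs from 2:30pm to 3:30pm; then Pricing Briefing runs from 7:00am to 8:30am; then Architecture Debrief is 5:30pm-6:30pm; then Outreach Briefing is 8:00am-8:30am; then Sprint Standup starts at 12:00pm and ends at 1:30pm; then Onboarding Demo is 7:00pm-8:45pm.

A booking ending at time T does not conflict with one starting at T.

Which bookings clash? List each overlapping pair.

Onboarding Demo & Vendor Sync, Outreach Briefing & Pricing Briefing

Sorted by start: Pricing Briefing, Outreach Briefing, Vendor Briefing, Sprint Standup, Sprint Briefing, Architecture Debrief, Onboarding Demo, Vendor Sync.
Outreach Briefing starts before Pricing Briefing ends → Pricing Briefing and Outreach Briefing overlap.
Vendor Briefing starts after Pricing Briefing ends — done with Pricing Briefing.
Vendor Briefing starts after Outreach Briefing ends — done with Outreach Briefing.
Sprint Standup starts exactly when Vendor Briefing ends (back-to-back, no overlap) — done with Vendor Briefing.
Sprint Briefing starts after Sprint Standup ends — done with Sprint Standup.
Architecture Debrief starts after Sprint Briefing ends — done with Sprint Briefing.
Onboarding Demo starts after Architecture Debrief ends — done with Architecture Debrief.
Vendor Sync starts before Onboarding Demo ends → Onboarding Demo and Vendor Sync overlap.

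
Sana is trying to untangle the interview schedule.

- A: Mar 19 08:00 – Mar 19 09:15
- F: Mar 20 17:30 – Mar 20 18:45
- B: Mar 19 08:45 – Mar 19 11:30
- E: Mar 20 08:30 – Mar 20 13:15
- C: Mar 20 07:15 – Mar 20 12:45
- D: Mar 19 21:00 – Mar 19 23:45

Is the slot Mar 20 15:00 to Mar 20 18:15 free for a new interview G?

No — it overlaps F

A: ends Mar 19 09:15 at or before G starts Mar 20 15:00 → clear.
B: ends Mar 19 11:30 at or before G starts Mar 20 15:00 → clear.
D: ends Mar 19 23:45 at or before G starts Mar 20 15:00 → clear.
C: ends Mar 20 12:45 at or before G starts Mar 20 15:00 → clear.
E: ends Mar 20 13:15 at or before G starts Mar 20 15:00 → clear.
F: starts Mar 20 17:30 before G ends Mar 20 18:15, and ends Mar 20 18:45 after G starts Mar 20 15:00 → overlap.
G overlaps F.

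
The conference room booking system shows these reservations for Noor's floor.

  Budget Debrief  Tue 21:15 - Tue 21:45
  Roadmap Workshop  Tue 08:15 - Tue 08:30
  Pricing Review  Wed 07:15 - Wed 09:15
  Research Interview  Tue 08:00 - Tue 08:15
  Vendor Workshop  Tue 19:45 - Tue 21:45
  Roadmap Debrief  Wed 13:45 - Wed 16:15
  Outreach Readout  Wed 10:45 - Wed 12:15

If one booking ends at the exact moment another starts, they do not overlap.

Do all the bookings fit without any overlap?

No

Check each pair: they overlap iff neither finishes before the other starts.
Sorted by start: Research Interview, Roadmap Workshop, Vendor Workshop, Budget Debrief, Pricing Review, Outreach Readout, Roadmap Debrief.
Roadmap Workshop starts exactly when Research Interview ends (back-to-back, no overlap); Research Interview is clear from here.
Vendor Workshop starts after Roadmap Workshop ends; Roadmap Workshop is clear from here.
Budget Debrief starts before Vendor Workshop ends → Vendor Workshop and Budget Debrief overlap.
That's a conflict, so the schedule is not conflict-free.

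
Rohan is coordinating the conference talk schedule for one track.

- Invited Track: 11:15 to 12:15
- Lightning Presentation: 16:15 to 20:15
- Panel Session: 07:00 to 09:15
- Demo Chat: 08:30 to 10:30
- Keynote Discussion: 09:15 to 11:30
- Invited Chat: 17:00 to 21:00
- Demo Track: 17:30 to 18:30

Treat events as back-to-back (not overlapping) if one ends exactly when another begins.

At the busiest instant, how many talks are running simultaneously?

Sort all start/end points and keep a running count:
07:00 start Panel Session → 1
08:30 start Demo Chat → 2
09:15 end Panel Session → 1
09:15 start Keynote Discussion → 2
10:30 end Demo Chat → 1
11:15 start Invited Track → 2
11:30 end Keynote Discussion → 1
12:15 end Invited Track → 0
16:15 start Lightning Presentation → 1
17:00 start Invited Chat → 2
17:30 start Demo Track → 3
18:30 end Demo Track → 2
20:15 end Lightning Presentation → 1
21:00 end Invited Chat → 0
Peak is 3, at 17:30 (Demo Track, Invited Chat, Lightning Presentation).

3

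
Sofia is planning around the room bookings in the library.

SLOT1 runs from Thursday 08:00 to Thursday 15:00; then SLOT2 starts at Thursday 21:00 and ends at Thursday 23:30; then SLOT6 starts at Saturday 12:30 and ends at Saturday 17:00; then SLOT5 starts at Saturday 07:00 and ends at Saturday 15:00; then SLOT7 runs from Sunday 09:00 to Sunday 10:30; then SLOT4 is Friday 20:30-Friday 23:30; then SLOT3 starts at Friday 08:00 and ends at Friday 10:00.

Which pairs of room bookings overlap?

Sorted by start: SLOT1, SLOT2, SLOT3, SLOT4, SLOT5, SLOT6, SLOT7.
SLOT2 starts after SLOT1 ends — done with SLOT1.
SLOT3 starts after SLOT2 ends — done with SLOT2.
SLOT4 starts after SLOT3 ends — done with SLOT3.
SLOT5 starts after SLOT4 ends — done with SLOT4.
SLOT6 starts before SLOT5 ends → SLOT5 and SLOT6 overlap.
SLOT7 starts after SLOT5 ends.
SLOT7 starts after SLOT6 ends.

SLOT5 & SLOT6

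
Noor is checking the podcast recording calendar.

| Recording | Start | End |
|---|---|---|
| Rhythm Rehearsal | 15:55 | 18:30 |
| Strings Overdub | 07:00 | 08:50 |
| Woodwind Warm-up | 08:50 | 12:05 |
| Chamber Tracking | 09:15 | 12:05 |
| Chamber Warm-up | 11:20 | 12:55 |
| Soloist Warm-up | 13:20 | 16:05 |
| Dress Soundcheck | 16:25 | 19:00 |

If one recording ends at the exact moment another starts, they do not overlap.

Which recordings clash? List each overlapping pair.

Chamber Tracking & Chamber Warm-up, Chamber Tracking & Woodwind Warm-up, Chamber Warm-up & Woodwind Warm-up, Dress Soundcheck & Rhythm Rehearsal, Rhythm Rehearsal & Soloist Warm-up

Sorted by start: Strings Overdub, Woodwind Warm-up, Chamber Tracking, Chamber Warm-up, Soloist Warm-up, Rhythm Rehearsal, Dress Soundcheck.
Woodwind Warm-up starts exactly when Strings Overdub ends (back-to-back, no overlap); Strings Overdub is clear from here.
Chamber Tracking starts before Woodwind Warm-up ends → Woodwind Warm-up and Chamber Tracking overlap.
Chamber Warm-up starts before Woodwind Warm-up ends → Woodwind Warm-up and Chamber Warm-up overlap.
Soloist Warm-up starts after Woodwind Warm-up ends; Woodwind Warm-up is clear from here.
Chamber Warm-up starts before Chamber Tracking ends → Chamber Tracking and Chamber Warm-up overlap.
Soloist Warm-up starts after Chamber Tracking ends; Chamber Tracking is clear from here.
Soloist Warm-up starts after Chamber Warm-up ends; Chamber Warm-up is clear from here.
Rhythm Rehearsal starts before Soloist Warm-up ends → Soloist Warm-up and Rhythm Rehearsal overlap.
Dress Soundcheck starts after Soloist Warm-up ends.
Dress Soundcheck starts before Rhythm Rehearsal ends → Rhythm Rehearsal and Dress Soundcheck overlap.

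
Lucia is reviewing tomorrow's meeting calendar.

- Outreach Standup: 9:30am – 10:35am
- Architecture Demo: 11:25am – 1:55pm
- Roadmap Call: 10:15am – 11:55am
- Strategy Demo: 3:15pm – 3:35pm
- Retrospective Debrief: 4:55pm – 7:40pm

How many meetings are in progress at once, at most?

Sort all start/end points and keep a running count:
9:30am start Outreach Standup → 1
10:15am start Roadmap Call → 2
10:35am end Outreach Standup → 1
11:25am start Architecture Demo → 2
11:55am end Roadmap Call → 1
1:55pm end Architecture Demo → 0
3:15pm start Strategy Demo → 1
3:35pm end Strategy Demo → 0
4:55pm start Retrospective Debrief → 1
7:40pm end Retrospective Debrief → 0
Peak is 2, at 10:15am (Outreach Standup, Roadmap Call).

2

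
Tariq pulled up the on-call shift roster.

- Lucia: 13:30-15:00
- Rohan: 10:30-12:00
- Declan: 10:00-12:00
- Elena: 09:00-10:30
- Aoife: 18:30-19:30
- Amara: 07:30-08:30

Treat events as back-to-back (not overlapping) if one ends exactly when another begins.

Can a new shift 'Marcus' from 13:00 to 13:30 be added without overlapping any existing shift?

Yes — the slot is free

Amara: ends 08:30 at or before Marcus starts 13:00 → clear.
Elena: ends 10:30 at or before Marcus starts 13:00 → clear.
Declan: ends 12:00 at or before Marcus starts 13:00 → clear.
Rohan: ends 12:00 at or before Marcus starts 13:00 → clear.
Lucia: starts 13:30 at or after Marcus ends 13:30 → clear.
Aoife: starts 18:30 at or after Marcus ends 13:30 → clear.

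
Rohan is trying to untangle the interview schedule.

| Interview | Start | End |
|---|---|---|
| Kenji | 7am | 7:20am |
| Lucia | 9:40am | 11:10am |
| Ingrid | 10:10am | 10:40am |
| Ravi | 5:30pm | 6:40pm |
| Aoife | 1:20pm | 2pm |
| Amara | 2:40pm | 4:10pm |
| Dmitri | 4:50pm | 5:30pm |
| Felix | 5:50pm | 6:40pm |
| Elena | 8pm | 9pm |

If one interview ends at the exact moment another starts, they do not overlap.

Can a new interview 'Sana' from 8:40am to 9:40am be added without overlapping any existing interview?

Kenji: ends 7:20am at or before Sana starts 8:40am → clear.
Lucia: starts 9:40am at or after Sana ends 9:40am → clear.
Ingrid: starts 10:10am at or after Sana ends 9:40am → clear.
Aoife: starts 1:20pm at or after Sana ends 9:40am → clear.
Amara: starts 2:40pm at or after Sana ends 9:40am → clear.
Dmitri: starts 4:50pm at or after Sana ends 9:40am → clear.
Ravi: starts 5:30pm at or after Sana ends 9:40am → clear.
Felix: starts 5:50pm at or after Sana ends 9:40am → clear.
Elena: starts 8pm at or after Sana ends 9:40am → clear.

Yes — the slot is free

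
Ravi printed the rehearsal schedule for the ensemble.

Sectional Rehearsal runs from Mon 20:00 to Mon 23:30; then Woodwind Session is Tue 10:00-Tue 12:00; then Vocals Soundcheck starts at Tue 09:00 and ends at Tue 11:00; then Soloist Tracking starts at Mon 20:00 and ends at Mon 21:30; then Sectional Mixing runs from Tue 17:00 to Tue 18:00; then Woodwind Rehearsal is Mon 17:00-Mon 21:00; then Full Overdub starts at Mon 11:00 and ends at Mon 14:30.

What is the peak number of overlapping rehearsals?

Walk through starts and ends in time order (an end at T is processed before a start at T):
Mon 11:00 start Full Overdub → 1
Mon 14:30 end Full Overdub → 0
Mon 17:00 start Woodwind Rehearsal → 1
Mon 20:00 start Sectional Rehearsal → 2
Mon 20:00 start Soloist Tracking → 3
Mon 21:00 end Woodwind Rehearsal → 2
Mon 21:30 end Soloist Tracking → 1
Mon 23:30 end Sectional Rehearsal → 0
Tue 09:00 start Vocals Soundcheck → 1
Tue 10:00 start Woodwind Session → 2
Tue 11:00 end Vocals Soundcheck → 1
Tue 12:00 end Woodwind Session → 0
Tue 17:00 start Sectional Mixing → 1
Tue 18:00 end Sectional Mixing → 0
Peak is 3, at Mon 20:00 (Sectional Rehearsal, Soloist Tracking, Woodwind Rehearsal).

3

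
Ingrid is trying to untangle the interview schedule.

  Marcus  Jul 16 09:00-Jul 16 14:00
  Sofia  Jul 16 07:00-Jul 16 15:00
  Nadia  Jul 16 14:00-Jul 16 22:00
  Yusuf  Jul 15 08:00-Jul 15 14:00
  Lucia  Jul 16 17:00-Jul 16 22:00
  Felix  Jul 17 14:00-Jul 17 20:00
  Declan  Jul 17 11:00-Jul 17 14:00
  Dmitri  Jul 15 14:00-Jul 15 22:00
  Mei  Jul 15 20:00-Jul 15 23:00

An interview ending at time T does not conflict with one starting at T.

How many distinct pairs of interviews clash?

4

Sorted by start: Yusuf, Dmitri, Mei, Sofia, Marcus, Nadia, Lucia, Declan, Felix.
Dmitri starts exactly when Yusuf ends (back-to-back, no overlap), so nothing later overlaps Yusuf either.
Mei starts before Dmitri ends → Dmitri and Mei overlap.
Sofia starts after Dmitri ends, so nothing later overlaps Dmitri either.
Sofia starts after Mei ends, so nothing later overlaps Mei either.
Marcus starts before Sofia ends → Sofia and Marcus overlap.
Nadia starts before Sofia ends → Sofia and Nadia overlap.
Lucia starts after Sofia ends, so nothing later overlaps Sofia either.
Nadia starts exactly when Marcus ends (back-to-back, no overlap), so nothing later overlaps Marcus either.
Lucia starts before Nadia ends → Nadia and Lucia overlap.
Declan starts after Nadia ends, so nothing later overlaps Nadia either.
Declan starts after Lucia ends, so nothing later overlaps Lucia either.
Felix starts exactly when Declan ends (back-to-back, no overlap).
Overlapping pairs: Dmitri & Mei, Lucia & Nadia, Marcus & Sofia, Nadia & Sofia — 4 in total.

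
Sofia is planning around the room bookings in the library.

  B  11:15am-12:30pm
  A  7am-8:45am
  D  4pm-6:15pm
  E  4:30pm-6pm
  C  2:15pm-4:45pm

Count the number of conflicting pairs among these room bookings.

3

Sorted by start: A, B, C, D, E.
B starts after A ends, so A has no further overlaps.
C starts after B ends, so B has no further overlaps.
D starts before C ends → C and D overlap.
E starts before C ends → C and E overlap.
E starts before D ends → D and E overlap.
Overlapping pairs: C & D, C & E, D & E — 3 in total.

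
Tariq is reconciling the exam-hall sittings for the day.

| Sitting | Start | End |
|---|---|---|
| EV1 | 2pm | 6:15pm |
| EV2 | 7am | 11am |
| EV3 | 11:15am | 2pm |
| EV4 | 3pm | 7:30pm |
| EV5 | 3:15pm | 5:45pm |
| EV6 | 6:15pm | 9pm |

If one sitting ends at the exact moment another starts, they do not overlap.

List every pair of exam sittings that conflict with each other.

EV1 & EV4, EV1 & EV5, EV4 & EV5, EV4 & EV6

Check each pair: they overlap iff neither finishes before the other starts.
Sorted by start: EV2, EV3, EV1, EV4, EV5, EV6.
EV3 starts after EV2 ends; EV2 is clear from here.
EV1 starts exactly when EV3 ends (back-to-back, no overlap); EV3 is clear from here.
EV4 starts before EV1 ends → EV1 and EV4 overlap.
EV5 starts before EV1 ends → EV1 and EV5 overlap.
EV6 starts exactly when EV1 ends (back-to-back, no overlap).
EV5 starts before EV4 ends → EV4 and EV5 overlap.
EV6 starts before EV4 ends → EV4 and EV6 overlap.
EV6 starts after EV5 ends.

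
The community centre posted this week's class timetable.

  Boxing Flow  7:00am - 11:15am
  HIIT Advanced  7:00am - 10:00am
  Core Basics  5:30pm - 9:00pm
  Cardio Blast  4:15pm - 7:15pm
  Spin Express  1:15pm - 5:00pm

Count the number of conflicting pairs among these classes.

Two intervals overlap when each starts before the other ends.
Sorted by start: Boxing Flow, HIIT Advanced, Spin Express, Cardio Blast, Core Basics.
HIIT Advanced starts before Boxing Flow ends → Boxing Flow and HIIT Advanced overlap.
Spin Express starts after Boxing Flow ends, so Boxing Flow has no further overlaps.
Spin Express starts after HIIT Advanced ends, so HIIT Advanced has no further overlaps.
Cardio Blast starts before Spin Express ends → Spin Express and Cardio Blast overlap.
Core Basics starts after Spin Express ends.
Core Basics starts before Cardio Blast ends → Cardio Blast and Core Basics overlap.
Overlapping pairs: Boxing Flow & HIIT Advanced, Cardio Blast & Core Basics, Cardio Blast & Spin Express — 3 in total.

3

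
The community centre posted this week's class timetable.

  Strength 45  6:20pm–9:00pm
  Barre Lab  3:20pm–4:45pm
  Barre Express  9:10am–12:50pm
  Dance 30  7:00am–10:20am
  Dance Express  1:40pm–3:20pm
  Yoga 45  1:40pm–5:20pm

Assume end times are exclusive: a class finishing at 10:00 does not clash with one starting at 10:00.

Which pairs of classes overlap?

Barre Express & Dance 30, Barre Lab & Yoga 45, Dance Express & Yoga 45

Sorted by start: Dance 30, Barre Express, Dance Express, Yoga 45, Barre Lab, Strength 45.
Barre Express starts before Dance 30 ends → Dance 30 and Barre Express overlap.
Dance Express starts after Dance 30 ends, so Dance 30 has no further overlaps.
Dance Express starts after Barre Express ends, so Barre Express has no further overlaps.
Yoga 45 starts before Dance Express ends → Dance Express and Yoga 45 overlap.
Barre Lab starts exactly when Dance Express ends (back-to-back, no overlap), so Dance Express has no further overlaps.
Barre Lab starts before Yoga 45 ends → Yoga 45 and Barre Lab overlap.
Strength 45 starts after Yoga 45 ends.
Strength 45 starts after Barre Lab ends.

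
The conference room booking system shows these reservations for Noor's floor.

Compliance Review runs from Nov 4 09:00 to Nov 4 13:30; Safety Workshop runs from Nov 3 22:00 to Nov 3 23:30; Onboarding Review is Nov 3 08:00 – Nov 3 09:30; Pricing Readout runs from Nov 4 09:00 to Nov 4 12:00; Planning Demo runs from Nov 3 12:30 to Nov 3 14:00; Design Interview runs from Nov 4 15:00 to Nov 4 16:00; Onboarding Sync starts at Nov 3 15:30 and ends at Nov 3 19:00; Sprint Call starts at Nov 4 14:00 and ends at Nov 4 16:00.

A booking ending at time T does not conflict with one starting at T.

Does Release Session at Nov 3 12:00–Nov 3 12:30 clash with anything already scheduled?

No — it doesn't clash with anything

Onboarding Review: ends Nov 3 09:30 at or before Release Session starts Nov 3 12:00 → clear.
Planning Demo: starts Nov 3 12:30 at or after Release Session ends Nov 3 12:30 → clear.
Onboarding Sync: starts Nov 3 15:30 at or after Release Session ends Nov 3 12:30 → clear.
Safety Workshop: starts Nov 3 22:00 at or after Release Session ends Nov 3 12:30 → clear.
Pricing Readout: starts Nov 4 09:00 at or after Release Session ends Nov 3 12:30 → clear.
Compliance Review: starts Nov 4 09:00 at or after Release Session ends Nov 3 12:30 → clear.
Sprint Call: starts Nov 4 14:00 at or after Release Session ends Nov 3 12:30 → clear.
Design Interview: starts Nov 4 15:00 at or after Release Session ends Nov 3 12:30 → clear.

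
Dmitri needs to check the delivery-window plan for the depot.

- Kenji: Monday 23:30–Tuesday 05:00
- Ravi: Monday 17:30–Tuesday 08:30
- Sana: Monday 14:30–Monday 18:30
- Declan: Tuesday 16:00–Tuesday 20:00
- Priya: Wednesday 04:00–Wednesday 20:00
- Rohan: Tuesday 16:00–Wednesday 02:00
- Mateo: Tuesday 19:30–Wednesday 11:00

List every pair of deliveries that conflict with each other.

Declan & Mateo, Declan & Rohan, Kenji & Ravi, Mateo & Priya, Mateo & Rohan, Ravi & Sana

Sorted by start: Sana, Ravi, Kenji, Declan, Rohan, Mateo, Priya.
Ravi starts before Sana ends → Sana and Ravi overlap.
Kenji starts after Sana ends, so Sana has no further overlaps.
Kenji starts before Ravi ends → Ravi and Kenji overlap.
Declan starts after Ravi ends, so Ravi has no further overlaps.
Declan starts after Kenji ends, so Kenji has no further overlaps.
Rohan starts before Declan ends → Declan and Rohan overlap.
Mateo starts before Declan ends → Declan and Mateo overlap.
Priya starts after Declan ends.
Mateo starts before Rohan ends → Rohan and Mateo overlap.
Priya starts after Rohan ends.
Priya starts before Mateo ends → Mateo and Priya overlap.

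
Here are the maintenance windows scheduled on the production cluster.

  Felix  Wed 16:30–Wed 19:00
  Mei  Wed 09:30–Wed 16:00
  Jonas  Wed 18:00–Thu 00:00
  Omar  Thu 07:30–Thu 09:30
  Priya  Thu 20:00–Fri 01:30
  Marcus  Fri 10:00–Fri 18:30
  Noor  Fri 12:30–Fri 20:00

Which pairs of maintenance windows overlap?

Felix & Jonas, Marcus & Noor

Sorted by start: Mei, Felix, Jonas, Omar, Priya, Marcus, Noor.
Felix starts after Mei ends — done with Mei.
Jonas starts before Felix ends → Felix and Jonas overlap.
Omar starts after Felix ends — done with Felix.
Omar starts after Jonas ends — done with Jonas.
Priya starts after Omar ends — done with Omar.
Marcus starts after Priya ends — done with Priya.
Noor starts before Marcus ends → Marcus and Noor overlap.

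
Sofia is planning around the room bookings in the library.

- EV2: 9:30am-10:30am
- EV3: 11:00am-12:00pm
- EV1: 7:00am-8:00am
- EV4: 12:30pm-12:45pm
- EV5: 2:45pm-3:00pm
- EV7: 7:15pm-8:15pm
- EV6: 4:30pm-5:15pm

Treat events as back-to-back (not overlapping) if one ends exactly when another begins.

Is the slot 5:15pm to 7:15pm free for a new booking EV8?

EV1: ends 8:00am at or before EV8 starts 5:15pm → clear.
EV2: ends 10:30am at or before EV8 starts 5:15pm → clear.
EV3: ends 12:00pm at or before EV8 starts 5:15pm → clear.
EV4: ends 12:45pm at or before EV8 starts 5:15pm → clear.
EV5: ends 3:00pm at or before EV8 starts 5:15pm → clear.
EV6: ends 5:15pm at or before EV8 starts 5:15pm → clear.
EV7: starts 7:15pm at or after EV8 ends 7:15pm → clear.

Yes — the slot is free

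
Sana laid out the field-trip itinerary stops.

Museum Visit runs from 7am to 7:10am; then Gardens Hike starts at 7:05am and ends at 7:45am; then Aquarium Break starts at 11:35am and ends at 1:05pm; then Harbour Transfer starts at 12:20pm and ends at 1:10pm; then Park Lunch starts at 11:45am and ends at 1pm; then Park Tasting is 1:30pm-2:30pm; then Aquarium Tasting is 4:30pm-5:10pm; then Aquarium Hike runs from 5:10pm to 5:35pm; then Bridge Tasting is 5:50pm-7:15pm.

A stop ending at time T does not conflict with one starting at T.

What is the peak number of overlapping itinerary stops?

3

Sort all start/end points and keep a running count:
7am start Museum Visit → 1
7:05am start Gardens Hike → 2
7:10am end Museum Visit → 1
7:45am end Gardens Hike → 0
11:35am start Aquarium Break → 1
11:45am start Park Lunch → 2
12:20pm start Harbour Transfer → 3
1pm end Park Lunch → 2
1:05pm end Aquarium Break → 1
1:10pm end Harbour Transfer → 0
1:30pm start Park Tasting → 1
2:30pm end Park Tasting → 0
4:30pm start Aquarium Tasting → 1
5:10pm end Aquarium Tasting → 0
5:10pm start Aquarium Hike → 1
5:35pm end Aquarium Hike → 0
5:50pm start Bridge Tasting → 1
7:15pm end Bridge Tasting → 0
Peak is 3, at 12:20pm (Aquarium Break, Harbour Transfer, Park Lunch).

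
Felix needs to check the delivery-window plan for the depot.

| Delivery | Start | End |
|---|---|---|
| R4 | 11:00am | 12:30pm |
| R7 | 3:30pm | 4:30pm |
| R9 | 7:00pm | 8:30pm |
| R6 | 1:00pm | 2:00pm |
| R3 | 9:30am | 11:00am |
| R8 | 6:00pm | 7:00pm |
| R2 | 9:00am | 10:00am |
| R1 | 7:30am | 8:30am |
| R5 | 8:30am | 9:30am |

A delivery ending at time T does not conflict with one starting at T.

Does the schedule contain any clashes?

Yes

Sorted by start: R1, R5, R2, R3, R4, R6, R7, R8, R9.
R5 starts exactly when R1 ends (back-to-back, no overlap) — done with R1.
R2 starts before R5 ends → R5 and R2 overlap.
That's a conflict, so the schedule is not conflict-free.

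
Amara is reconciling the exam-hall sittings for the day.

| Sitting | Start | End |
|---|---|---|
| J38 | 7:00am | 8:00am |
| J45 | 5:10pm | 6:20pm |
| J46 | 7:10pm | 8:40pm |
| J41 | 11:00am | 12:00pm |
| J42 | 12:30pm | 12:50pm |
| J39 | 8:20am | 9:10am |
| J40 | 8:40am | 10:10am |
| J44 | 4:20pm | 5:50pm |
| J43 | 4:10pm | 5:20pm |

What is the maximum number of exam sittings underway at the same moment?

3

Sort all start/end points and keep a running count:
7:00am start J38 → 1
8:00am end J38 → 0
8:20am start J39 → 1
8:40am start J40 → 2
9:10am end J39 → 1
10:10am end J40 → 0
11:00am start J41 → 1
12:00pm end J41 → 0
12:30pm start J42 → 1
12:50pm end J42 → 0
4:10pm start J43 → 1
4:20pm start J44 → 2
5:10pm start J45 → 3
5:20pm end J43 → 2
5:50pm end J44 → 1
6:20pm end J45 → 0
7:10pm start J46 → 1
8:40pm end J46 → 0
Peak is 3, at 5:10pm (J43, J44, J45).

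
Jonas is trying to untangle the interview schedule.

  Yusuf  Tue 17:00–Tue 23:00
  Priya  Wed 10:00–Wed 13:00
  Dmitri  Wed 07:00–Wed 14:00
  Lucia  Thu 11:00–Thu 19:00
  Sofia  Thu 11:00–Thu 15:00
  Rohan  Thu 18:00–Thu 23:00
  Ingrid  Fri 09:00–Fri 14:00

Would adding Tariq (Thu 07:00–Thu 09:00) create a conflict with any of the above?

No — it doesn't clash with anything

Yusuf: ends Tue 23:00 at or before Tariq starts Thu 07:00 → clear.
Dmitri: ends Wed 14:00 at or before Tariq starts Thu 07:00 → clear.
Priya: ends Wed 13:00 at or before Tariq starts Thu 07:00 → clear.
Lucia: starts Thu 11:00 at or after Tariq ends Thu 09:00 → clear.
Sofia: starts Thu 11:00 at or after Tariq ends Thu 09:00 → clear.
Rohan: starts Thu 18:00 at or after Tariq ends Thu 09:00 → clear.
Ingrid: starts Fri 09:00 at or after Tariq ends Thu 09:00 → clear.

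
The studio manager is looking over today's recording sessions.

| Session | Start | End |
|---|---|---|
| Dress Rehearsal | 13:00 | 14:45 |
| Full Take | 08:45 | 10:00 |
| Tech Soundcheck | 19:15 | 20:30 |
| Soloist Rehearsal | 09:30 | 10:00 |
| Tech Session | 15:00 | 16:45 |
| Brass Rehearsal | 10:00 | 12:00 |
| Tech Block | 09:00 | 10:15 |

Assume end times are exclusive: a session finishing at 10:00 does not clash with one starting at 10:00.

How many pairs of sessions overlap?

Two intervals overlap when each starts before the other ends.
Sorted by start: Full Take, Tech Block, Soloist Rehearsal, Brass Rehearsal, Dress Rehearsal, Tech Session, Tech Soundcheck.
Tech Block starts before Full Take ends → Full Take and Tech Block overlap.
Soloist Rehearsal starts before Full Take ends → Full Take and Soloist Rehearsal overlap.
Brass Rehearsal starts exactly when Full Take ends (back-to-back, no overlap); Full Take is clear from here.
Soloist Rehearsal starts before Tech Block ends → Tech Block and Soloist Rehearsal overlap.
Brass Rehearsal starts before Tech Block ends → Tech Block and Brass Rehearsal overlap.
Dress Rehearsal starts after Tech Block ends; Tech Block is clear from here.
Brass Rehearsal starts exactly when Soloist Rehearsal ends (back-to-back, no overlap); Soloist Rehearsal is clear from here.
Dress Rehearsal starts after Brass Rehearsal ends; Brass Rehearsal is clear from here.
Tech Session starts after Dress Rehearsal ends; Dress Rehearsal is clear from here.
Tech Soundcheck starts after Tech Session ends.
Overlapping pairs: Brass Rehearsal & Tech Block, Full Take & Soloist Rehearsal, Full Take & Tech Block, Soloist Rehearsal & Tech Block — 4 in total.

4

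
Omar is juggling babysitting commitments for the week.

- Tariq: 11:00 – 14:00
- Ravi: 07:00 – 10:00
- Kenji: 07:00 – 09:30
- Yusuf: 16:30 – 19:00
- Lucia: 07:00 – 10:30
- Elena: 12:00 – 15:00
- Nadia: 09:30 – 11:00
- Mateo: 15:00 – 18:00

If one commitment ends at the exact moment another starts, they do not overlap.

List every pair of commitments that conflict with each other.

Elena & Tariq, Kenji & Lucia, Kenji & Ravi, Lucia & Nadia, Lucia & Ravi, Mateo & Yusuf, Nadia & Ravi

Sorted by start: Kenji, Lucia, Ravi, Nadia, Tariq, Elena, Mateo, Yusuf.
Lucia starts before Kenji ends → Kenji and Lucia overlap.
Ravi starts before Kenji ends → Kenji and Ravi overlap.
Nadia starts exactly when Kenji ends (back-to-back, no overlap), so Kenji has no further overlaps.
Ravi starts before Lucia ends → Lucia and Ravi overlap.
Nadia starts before Lucia ends → Lucia and Nadia overlap.
Tariq starts after Lucia ends, so Lucia has no further overlaps.
Nadia starts before Ravi ends → Ravi and Nadia overlap.
Tariq starts after Ravi ends, so Ravi has no further overlaps.
Tariq starts exactly when Nadia ends (back-to-back, no overlap), so Nadia has no further overlaps.
Elena starts before Tariq ends → Tariq and Elena overlap.
Mateo starts after Tariq ends, so Tariq has no further overlaps.
Mateo starts exactly when Elena ends (back-to-back, no overlap), so Elena has no further overlaps.
Yusuf starts before Mateo ends → Mateo and Yusuf overlap.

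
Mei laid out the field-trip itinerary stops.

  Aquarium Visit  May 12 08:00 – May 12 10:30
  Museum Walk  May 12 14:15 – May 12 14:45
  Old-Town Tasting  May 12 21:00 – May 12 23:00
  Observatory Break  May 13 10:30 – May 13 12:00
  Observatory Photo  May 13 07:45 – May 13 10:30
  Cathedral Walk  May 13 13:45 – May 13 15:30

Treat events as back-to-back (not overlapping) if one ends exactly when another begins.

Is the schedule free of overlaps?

Yes

Two intervals overlap when each starts before the other ends.
Sorted by start: Aquarium Visit, Museum Walk, Old-Town Tasting, Observatory Photo, Observatory Break, Cathedral Walk.
Museum Walk starts after Aquarium Visit ends; Aquarium Visit is clear from here.
Old-Town Tasting starts after Museum Walk ends; Museum Walk is clear from here.
Observatory Photo starts after Old-Town Tasting ends; Old-Town Tasting is clear from here.
Observatory Break starts exactly when Observatory Photo ends (back-to-back, no overlap); Observatory Photo is clear from here.
Cathedral Walk starts after Observatory Break ends.
Every pair is clear; the schedule has no overlaps.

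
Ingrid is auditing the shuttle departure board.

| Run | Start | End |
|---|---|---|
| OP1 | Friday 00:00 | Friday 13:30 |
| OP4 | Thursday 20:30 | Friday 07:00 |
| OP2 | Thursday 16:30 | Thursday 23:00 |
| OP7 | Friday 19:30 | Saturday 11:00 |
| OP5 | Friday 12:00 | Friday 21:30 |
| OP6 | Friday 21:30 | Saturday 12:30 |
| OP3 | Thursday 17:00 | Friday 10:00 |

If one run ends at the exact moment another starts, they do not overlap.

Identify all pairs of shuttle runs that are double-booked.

OP1 & OP3, OP1 & OP4, OP1 & OP5, OP2 & OP3, OP2 & OP4, OP3 & OP4, OP5 & OP7, OP6 & OP7

Sorted by start: OP2, OP3, OP4, OP1, OP5, OP7, OP6.
OP3 starts before OP2 ends → OP2 and OP3 overlap.
OP4 starts before OP2 ends → OP2 and OP4 overlap.
OP1 starts after OP2 ends, so nothing later overlaps OP2 either.
OP4 starts before OP3 ends → OP3 and OP4 overlap.
OP1 starts before OP3 ends → OP3 and OP1 overlap.
OP5 starts after OP3 ends, so nothing later overlaps OP3 either.
OP1 starts before OP4 ends → OP4 and OP1 overlap.
OP5 starts after OP4 ends, so nothing later overlaps OP4 either.
OP5 starts before OP1 ends → OP1 and OP5 overlap.
OP7 starts after OP1 ends, so nothing later overlaps OP1 either.
OP7 starts before OP5 ends → OP5 and OP7 overlap.
OP6 starts exactly when OP5 ends (back-to-back, no overlap).
OP6 starts before OP7 ends → OP7 and OP6 overlap.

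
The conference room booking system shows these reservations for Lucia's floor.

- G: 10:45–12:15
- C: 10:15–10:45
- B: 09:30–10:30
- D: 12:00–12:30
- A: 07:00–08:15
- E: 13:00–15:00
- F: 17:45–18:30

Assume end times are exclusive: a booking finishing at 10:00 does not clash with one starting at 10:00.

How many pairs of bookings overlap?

Two intervals overlap when each starts before the other ends.
Sorted by start: A, B, C, G, D, E, F.
B starts after A ends, so nothing later overlaps A either.
C starts before B ends → B and C overlap.
G starts after B ends, so nothing later overlaps B either.
G starts exactly when C ends (back-to-back, no overlap), so nothing later overlaps C either.
D starts before G ends → G and D overlap.
E starts after G ends, so nothing later overlaps G either.
E starts after D ends, so nothing later overlaps D either.
F starts after E ends.
Overlapping pairs: B & C, D & G — 2 in total.

2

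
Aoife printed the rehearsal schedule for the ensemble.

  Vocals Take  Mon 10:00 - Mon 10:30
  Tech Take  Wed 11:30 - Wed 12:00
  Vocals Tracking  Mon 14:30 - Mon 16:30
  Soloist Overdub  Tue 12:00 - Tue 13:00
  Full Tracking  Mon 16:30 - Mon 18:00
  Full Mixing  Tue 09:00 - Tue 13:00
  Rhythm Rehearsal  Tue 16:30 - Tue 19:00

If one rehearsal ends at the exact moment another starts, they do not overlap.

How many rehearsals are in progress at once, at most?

Walk through starts and ends in time order (an end at T is processed before a start at T):
Mon 10:00 start Vocals Take → 1
Mon 10:30 end Vocals Take → 0
Mon 14:30 start Vocals Tracking → 1
Mon 16:30 end Vocals Tracking → 0
Mon 16:30 start Full Tracking → 1
Mon 18:00 end Full Tracking → 0
Tue 09:00 start Full Mixing → 1
Tue 12:00 start Soloist Overdub → 2
Tue 13:00 end Full Mixing → 1
Tue 13:00 end Soloist Overdub → 0
Tue 16:30 start Rhythm Rehearsal → 1
Tue 19:00 end Rhythm Rehearsal → 0
Wed 11:30 start Tech Take → 1
Wed 12:00 end Tech Take → 0
Peak is 2, at Tue 12:00 (Full Mixing, Soloist Overdub).

2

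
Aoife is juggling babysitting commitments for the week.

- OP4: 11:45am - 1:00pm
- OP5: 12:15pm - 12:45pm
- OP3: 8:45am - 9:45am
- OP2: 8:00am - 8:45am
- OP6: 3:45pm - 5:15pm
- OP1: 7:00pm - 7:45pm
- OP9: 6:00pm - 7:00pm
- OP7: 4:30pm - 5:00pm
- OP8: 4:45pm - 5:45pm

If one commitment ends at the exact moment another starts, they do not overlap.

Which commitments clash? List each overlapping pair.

OP4 & OP5, OP6 & OP7, OP6 & OP8, OP7 & OP8

Check each pair: they overlap iff neither finishes before the other starts.
Sorted by start: OP2, OP3, OP4, OP5, OP6, OP7, OP8, OP9, OP1.
OP3 starts exactly when OP2 ends (back-to-back, no overlap), so nothing later overlaps OP2 either.
OP4 starts after OP3 ends, so nothing later overlaps OP3 either.
OP5 starts before OP4 ends → OP4 and OP5 overlap.
OP6 starts after OP4 ends, so nothing later overlaps OP4 either.
OP6 starts after OP5 ends, so nothing later overlaps OP5 either.
OP7 starts before OP6 ends → OP6 and OP7 overlap.
OP8 starts before OP6 ends → OP6 and OP8 overlap.
OP9 starts after OP6 ends, so nothing later overlaps OP6 either.
OP8 starts before OP7 ends → OP7 and OP8 overlap.
OP9 starts after OP7 ends, so nothing later overlaps OP7 either.
OP9 starts after OP8 ends, so nothing later overlaps OP8 either.
OP1 starts exactly when OP9 ends (back-to-back, no overlap).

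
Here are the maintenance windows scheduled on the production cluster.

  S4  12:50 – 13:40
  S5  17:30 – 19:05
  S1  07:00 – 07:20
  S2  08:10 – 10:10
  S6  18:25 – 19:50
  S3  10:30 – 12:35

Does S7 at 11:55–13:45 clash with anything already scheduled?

Yes — it overlaps S3, S4

S1: ends 07:20 at or before S7 starts 11:55 → clear.
S2: ends 10:10 at or before S7 starts 11:55 → clear.
S3: starts 10:30 before S7 ends 13:45, and ends 12:35 after S7 starts 11:55 → overlap.
S4: starts 12:50 before S7 ends 13:45, and ends 13:40 after S7 starts 11:55 → overlap.
S5: starts 17:30 at or after S7 ends 13:45 → clear.
S6: starts 18:25 at or after S7 ends 13:45 → clear.
S7 overlaps S3, S4.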